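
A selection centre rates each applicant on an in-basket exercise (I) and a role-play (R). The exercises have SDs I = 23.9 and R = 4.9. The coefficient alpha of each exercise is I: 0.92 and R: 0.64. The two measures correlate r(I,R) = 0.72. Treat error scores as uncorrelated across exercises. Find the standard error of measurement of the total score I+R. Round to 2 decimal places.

Var(total) = 595.22 + 168.638 = 763.858.
True-score variance = 540.88 + 168.638 = 709.518, so reliability = 0.9289.
Error variance = 763.858 − 709.518 = 54.3404; SEM = √54.3404 = 7.37.

7.37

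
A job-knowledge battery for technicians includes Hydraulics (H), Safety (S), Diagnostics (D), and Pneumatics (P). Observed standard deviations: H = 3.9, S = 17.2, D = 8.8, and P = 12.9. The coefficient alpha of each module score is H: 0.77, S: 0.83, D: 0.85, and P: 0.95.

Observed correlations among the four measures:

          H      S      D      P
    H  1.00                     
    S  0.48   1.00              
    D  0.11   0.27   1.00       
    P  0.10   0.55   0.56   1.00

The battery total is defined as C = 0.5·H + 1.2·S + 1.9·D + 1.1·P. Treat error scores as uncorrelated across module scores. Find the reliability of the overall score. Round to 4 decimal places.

Var(C) = 0.5²·3.9² + 1.2²·17.2² + 1.9²·8.8² + 1.1²·12.9² + 2·[0.6·3.9·17.2·0.48 + 0.95·3.9·8.8·0.11 + 0.55·3.9·12.9·0.10 + 2.28·17.2·8.8·0.27 + 1.32·17.2·12.9·0.55 + 2.09·8.8·12.9·0.56] = 910.727 + 825.597 = 1736.32.
With uncorrelated errors the cross-covariances are all true-score covariance, so they carry over unchanged; only the diagonal terms shrink to ρᵢσᵢ².
True-score variance = [0.5²·3.9²·0.77 + 1.2²·17.2²·0.83 + 1.9²·8.8²·0.85 + 1.1²·12.9²·0.95] + 825.597 = 785.429 + 825.597 = 1611.03.
Reliability = 1611.03 / 1736.32 = 0.9278.

0.9278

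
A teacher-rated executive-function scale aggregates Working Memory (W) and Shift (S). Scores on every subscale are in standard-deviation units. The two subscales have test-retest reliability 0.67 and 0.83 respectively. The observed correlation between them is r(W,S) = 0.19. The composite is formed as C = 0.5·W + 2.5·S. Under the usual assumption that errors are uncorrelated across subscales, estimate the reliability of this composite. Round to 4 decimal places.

Var(C) = 0.5² + 2.5² + 2·[1.25·0.19] = 6.5 + 0.475 = 6.975.
Because errors are independent across components, Cov(Tᵢ,Tⱼ) = Cov(Xᵢ,Xⱼ); the off-diagonal part of the true-score variance is the same as above.
True-score variance = [0.5²·0.67 + 2.5²·0.83] + 0.475 = 5.355 + 0.475 = 5.83.
Reliability = 5.83 / 6.975 = 0.8358.

0.8358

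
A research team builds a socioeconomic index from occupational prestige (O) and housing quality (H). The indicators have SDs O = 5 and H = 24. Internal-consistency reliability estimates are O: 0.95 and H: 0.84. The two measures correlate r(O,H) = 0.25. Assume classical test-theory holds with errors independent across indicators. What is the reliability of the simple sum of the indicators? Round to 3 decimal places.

0.859

Var(O+H) = 5² + 24² + 2·[5·24·0.25] = 601 + 60 = 661.
Because errors are independent across components, Cov(Tᵢ,Tⱼ) = Cov(Xᵢ,Xⱼ); the off-diagonal part of the true-score variance is the same as above.
True-score variance = [5²·0.95 + 24²·0.84] + 60 = 507.59 + 60 = 567.59.
Reliability = 567.59 / 661 = 0.859.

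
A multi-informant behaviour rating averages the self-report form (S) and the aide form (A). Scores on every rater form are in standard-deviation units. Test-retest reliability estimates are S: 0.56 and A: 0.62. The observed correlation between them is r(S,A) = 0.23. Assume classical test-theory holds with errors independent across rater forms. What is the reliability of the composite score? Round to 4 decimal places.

0.6667

Var(S+A) = 2 + 2·[0.23] = 2 + 0.46 = 2.46.
With uncorrelated errors the cross-covariances are all true-score covariance, so they carry over unchanged; only the diagonal terms shrink to ρᵢσᵢ².
True-score variance = [0.56 + 0.62] + 0.46 = 1.18 + 0.46 = 1.64.
Reliability = 1.64 / 2.46 = 0.6667.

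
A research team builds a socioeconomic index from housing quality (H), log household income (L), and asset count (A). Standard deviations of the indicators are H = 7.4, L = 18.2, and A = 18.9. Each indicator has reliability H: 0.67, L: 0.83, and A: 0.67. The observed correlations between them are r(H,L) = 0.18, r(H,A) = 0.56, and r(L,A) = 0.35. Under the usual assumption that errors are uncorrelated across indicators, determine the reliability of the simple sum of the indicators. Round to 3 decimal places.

Var(H+L+A) = 7.4² + 18.2² + 18.9² + 2·[7.4·18.2·0.18 + 7.4·18.9·0.56 + 18.2·18.9·0.35] = 743.21 + 445.914 = 1189.12.
Under uncorrelated errors the observed covariances equal the true-score covariances, so only the own-variance terms attenuate.
True-score variance = [7.4²·0.67 + 18.2²·0.83 + 18.9²·0.67] + 445.914 = 550.949 + 445.914 = 996.863.
Reliability = 996.863 / 1189.12 = 0.838.

0.838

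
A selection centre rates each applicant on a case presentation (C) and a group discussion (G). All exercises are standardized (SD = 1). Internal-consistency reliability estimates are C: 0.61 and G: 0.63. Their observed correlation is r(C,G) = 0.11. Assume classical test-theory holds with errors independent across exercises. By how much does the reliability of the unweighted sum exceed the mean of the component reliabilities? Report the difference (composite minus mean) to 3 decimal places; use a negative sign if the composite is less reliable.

Var(sum) = 2 + 0.22 = 2.22; true-score variance = 1.24 + 0.22 = 1.46; composite reliability = 0.6577.
Mean component reliability = 0.6200.
Difference = 0.6577 − 0.6200 = 0.038.

0.038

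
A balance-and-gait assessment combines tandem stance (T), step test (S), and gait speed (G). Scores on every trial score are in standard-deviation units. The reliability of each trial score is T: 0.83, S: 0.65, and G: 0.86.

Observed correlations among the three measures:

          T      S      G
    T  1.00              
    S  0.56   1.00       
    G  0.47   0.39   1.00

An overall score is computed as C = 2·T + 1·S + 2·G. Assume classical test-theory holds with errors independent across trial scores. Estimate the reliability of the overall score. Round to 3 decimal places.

0.904

Var(C) = 2² + 1 + 2² + 2·[2·0.56 + 4·0.47 + 2·0.39] = 9 + 7.56 = 16.56.
Because errors are independent across components, Cov(Tᵢ,Tⱼ) = Cov(Xᵢ,Xⱼ); the off-diagonal part of the true-score variance is the same as above.
True-score variance = [2²·0.83 + 0.65 + 2²·0.86] + 7.56 = 7.41 + 7.56 = 14.97.
Reliability = 14.97 / 16.56 = 0.904.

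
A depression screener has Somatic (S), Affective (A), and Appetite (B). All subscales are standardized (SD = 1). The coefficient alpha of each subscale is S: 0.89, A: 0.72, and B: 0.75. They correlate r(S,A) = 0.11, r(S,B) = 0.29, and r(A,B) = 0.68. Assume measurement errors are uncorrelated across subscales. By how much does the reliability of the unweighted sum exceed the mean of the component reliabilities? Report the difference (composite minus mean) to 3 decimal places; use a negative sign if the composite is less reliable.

Var(sum) = 3 + 2.16 = 5.16; true-score variance = 2.36 + 2.16 = 4.52; composite reliability = 0.8760.
Mean component reliability = 0.7867.
Difference = 0.8760 − 0.7867 = 0.089.

0.089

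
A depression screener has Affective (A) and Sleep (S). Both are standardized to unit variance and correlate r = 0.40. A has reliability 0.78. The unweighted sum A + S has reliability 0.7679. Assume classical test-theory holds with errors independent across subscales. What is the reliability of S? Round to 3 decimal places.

Var(A+S) = 2 + 2·0.40 = 2.800.
True-score variance = ρ_A + ρ_S + 2·0.40, so 0.7679 = (0.78 + ρ_S + 0.80) / 2.800.
ρ_S = 0.7679·2.800 − 0.78 − 0.80 = 0.570.

0.570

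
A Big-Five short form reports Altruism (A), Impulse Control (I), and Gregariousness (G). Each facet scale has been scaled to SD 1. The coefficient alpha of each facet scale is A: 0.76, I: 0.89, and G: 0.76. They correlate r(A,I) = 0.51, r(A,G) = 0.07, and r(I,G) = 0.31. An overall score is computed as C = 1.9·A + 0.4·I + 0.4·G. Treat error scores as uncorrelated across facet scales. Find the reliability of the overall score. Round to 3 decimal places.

Var(C) = 1.9² + 0.4² + 0.4² + 2·[0.76·0.51 + 0.76·0.07 + 0.16·0.31] = 3.93 + 0.9808 = 4.9108.
Because errors are independent across components, Cov(Tᵢ,Tⱼ) = Cov(Xᵢ,Xⱼ); the off-diagonal part of the true-score variance is the same as above.
True-score variance = [1.9²·0.76 + 0.4²·0.89 + 0.4²·0.76] + 0.9808 = 3.0076 + 0.9808 = 3.9884.
Reliability = 3.9884 / 4.9108 = 0.812.

0.812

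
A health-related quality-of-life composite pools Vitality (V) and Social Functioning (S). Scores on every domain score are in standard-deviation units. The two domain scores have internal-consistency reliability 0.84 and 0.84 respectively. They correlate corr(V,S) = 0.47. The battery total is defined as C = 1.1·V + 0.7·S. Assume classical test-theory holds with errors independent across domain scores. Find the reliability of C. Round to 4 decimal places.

Var(C) = 1.1² + 0.7² + 2·[0.77·0.47] = 1.7 + 0.7238 = 2.4238.
With uncorrelated errors the cross-covariances are all true-score covariance, so they carry over unchanged; only the diagonal terms shrink to ρᵢσᵢ².
True-score variance = [1.1²·0.84 + 0.7²·0.84] + 0.7238 = 1.428 + 0.7238 = 2.1518.
Reliability = 2.1518 / 2.4238 = 0.8878.

0.8878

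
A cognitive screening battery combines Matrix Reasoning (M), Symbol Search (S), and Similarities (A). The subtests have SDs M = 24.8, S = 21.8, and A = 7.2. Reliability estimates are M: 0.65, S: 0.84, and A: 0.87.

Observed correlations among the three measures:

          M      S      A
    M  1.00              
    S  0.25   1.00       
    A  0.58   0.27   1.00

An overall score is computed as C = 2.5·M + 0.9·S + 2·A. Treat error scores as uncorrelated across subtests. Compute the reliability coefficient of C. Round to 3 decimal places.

Var(C) = 2.5²·24.8² + 0.9²·21.8² + 2²·7.2² + 2·[2.25·24.8·21.8·0.25 + 5·24.8·7.2·0.58 + 1.8·21.8·7.2·0.27] = 4436.3 + 1796.43 = 6232.74.
With uncorrelated errors the cross-covariances are all true-score covariance, so they carry over unchanged; only the diagonal terms shrink to ρᵢσᵢ².
True-score variance = [2.5²·24.8²·0.65 + 0.9²·21.8²·0.84 + 2²·7.2²·0.87] + 1796.43 = 3002.36 + 1796.43 = 4798.79.
Reliability = 4798.79 / 6232.74 = 0.770.

0.770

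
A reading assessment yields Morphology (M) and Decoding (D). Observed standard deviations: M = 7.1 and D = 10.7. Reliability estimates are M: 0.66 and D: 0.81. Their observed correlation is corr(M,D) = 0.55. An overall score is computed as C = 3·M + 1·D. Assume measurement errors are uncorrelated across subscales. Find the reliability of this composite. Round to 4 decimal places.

0.7851

Var(C) = 3²·7.1² + 10.7² + 2·[3·7.1·10.7·0.55] = 568.18 + 250.701 = 818.881.
Because errors are independent across components, Cov(Tᵢ,Tⱼ) = Cov(Xᵢ,Xⱼ); the off-diagonal part of the true-score variance is the same as above.
True-score variance = [3²·7.1²·0.66 + 10.7²·0.81] + 250.701 = 392.172 + 250.701 = 642.873.
Reliability = 642.873 / 818.881 = 0.7851.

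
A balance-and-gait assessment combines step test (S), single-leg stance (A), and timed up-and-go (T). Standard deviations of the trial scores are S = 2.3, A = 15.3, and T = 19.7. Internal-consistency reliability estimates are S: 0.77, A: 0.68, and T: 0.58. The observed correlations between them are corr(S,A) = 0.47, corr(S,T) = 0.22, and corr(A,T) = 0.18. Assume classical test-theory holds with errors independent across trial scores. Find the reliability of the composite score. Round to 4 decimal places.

Var(S+A+T) = 2.3² + 15.3² + 19.7² + 2·[2.3·15.3·0.47 + 2.3·19.7·0.22 + 15.3·19.7·0.18] = 627.47 + 161.523 = 788.993.
Because errors are independent across components, Cov(Tᵢ,Tⱼ) = Cov(Xᵢ,Xⱼ); the off-diagonal part of the true-score variance is the same as above.
True-score variance = [2.3²·0.77 + 15.3²·0.68 + 19.7²·0.58] + 161.523 = 388.347 + 161.523 = 549.869.
Reliability = 549.869 / 788.993 = 0.6969.

0.6969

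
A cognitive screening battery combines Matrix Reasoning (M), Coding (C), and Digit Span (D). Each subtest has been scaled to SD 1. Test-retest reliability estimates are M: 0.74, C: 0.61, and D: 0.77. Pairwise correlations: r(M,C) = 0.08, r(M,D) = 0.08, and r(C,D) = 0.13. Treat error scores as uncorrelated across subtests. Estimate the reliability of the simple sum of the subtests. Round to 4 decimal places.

0.7542

Var(M+C+D) = 3 + 2·[0.08 + 0.08 + 0.13] = 3 + 0.58 = 3.58.
Because errors are independent across components, Cov(Tᵢ,Tⱼ) = Cov(Xᵢ,Xⱼ); the off-diagonal part of the true-score variance is the same as above.
True-score variance = [0.74 + 0.61 + 0.77] + 0.58 = 2.12 + 0.58 = 2.7.
Reliability = 2.7 / 3.58 = 0.7542.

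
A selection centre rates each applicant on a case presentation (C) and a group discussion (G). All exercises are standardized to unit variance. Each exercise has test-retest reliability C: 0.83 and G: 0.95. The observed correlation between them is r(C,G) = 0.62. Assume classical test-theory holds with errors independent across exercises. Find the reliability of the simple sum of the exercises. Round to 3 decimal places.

0.932

Var(C+G) = 2 + 2·[0.62] = 2 + 1.24 = 3.24.
With uncorrelated errors the cross-covariances are all true-score covariance, so they carry over unchanged; only the diagonal terms shrink to ρᵢσᵢ².
True-score variance = [0.83 + 0.95] + 1.24 = 1.78 + 1.24 = 3.02.
Reliability = 3.02 / 3.24 = 0.932.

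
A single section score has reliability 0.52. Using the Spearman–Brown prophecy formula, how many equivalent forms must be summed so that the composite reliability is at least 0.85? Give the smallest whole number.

6

k ≥ ρ*(1−ρ₁)/(ρ₁(1−ρ*)) = 0.85·0.48 / (0.52·0.15) = 5.231.
Smallest integer k = 6.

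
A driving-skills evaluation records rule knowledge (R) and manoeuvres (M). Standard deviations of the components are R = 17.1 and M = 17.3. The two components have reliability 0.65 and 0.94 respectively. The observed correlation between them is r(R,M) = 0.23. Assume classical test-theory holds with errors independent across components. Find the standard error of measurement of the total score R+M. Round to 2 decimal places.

10.97

Var(total) = 591.7 + 136.082 = 727.782.
True-score variance = 471.399 + 136.082 = 607.481, so reliability = 0.8347.
Error variance = 727.782 − 607.481 = 120.301; SEM = √120.301 = 10.97.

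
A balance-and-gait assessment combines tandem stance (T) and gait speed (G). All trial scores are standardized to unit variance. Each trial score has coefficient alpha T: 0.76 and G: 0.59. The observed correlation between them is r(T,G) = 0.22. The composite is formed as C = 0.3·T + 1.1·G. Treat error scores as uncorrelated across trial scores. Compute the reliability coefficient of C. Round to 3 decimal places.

Var(C) = 0.3² + 1.1² + 2·[0.33·0.22] = 1.3 + 0.1452 = 1.4452.
Because errors are independent across components, Cov(Tᵢ,Tⱼ) = Cov(Xᵢ,Xⱼ); the off-diagonal part of the true-score variance is the same as above.
True-score variance = [0.3²·0.76 + 1.1²·0.59] + 0.1452 = 0.7823 + 0.1452 = 0.9275.
Reliability = 0.9275 / 1.4452 = 0.642.

0.642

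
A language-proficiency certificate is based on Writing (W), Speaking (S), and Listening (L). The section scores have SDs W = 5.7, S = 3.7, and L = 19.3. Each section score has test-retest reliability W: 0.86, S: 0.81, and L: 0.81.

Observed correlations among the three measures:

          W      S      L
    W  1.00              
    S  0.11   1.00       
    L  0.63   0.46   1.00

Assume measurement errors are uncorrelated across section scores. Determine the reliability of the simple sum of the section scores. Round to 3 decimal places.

0.876

Var(W+S+L) = 5.7² + 3.7² + 19.3² + 2·[5.7·3.7·0.11 + 5.7·19.3·0.63 + 3.7·19.3·0.46] = 418.67 + 208.95 = 627.62.
Because errors are independent across components, Cov(Tᵢ,Tⱼ) = Cov(Xᵢ,Xⱼ); the off-diagonal part of the true-score variance is the same as above.
True-score variance = [5.7²·0.86 + 3.7²·0.81 + 19.3²·0.81] + 208.95 = 340.747 + 208.95 = 549.697.
Reliability = 549.697 / 627.62 = 0.876.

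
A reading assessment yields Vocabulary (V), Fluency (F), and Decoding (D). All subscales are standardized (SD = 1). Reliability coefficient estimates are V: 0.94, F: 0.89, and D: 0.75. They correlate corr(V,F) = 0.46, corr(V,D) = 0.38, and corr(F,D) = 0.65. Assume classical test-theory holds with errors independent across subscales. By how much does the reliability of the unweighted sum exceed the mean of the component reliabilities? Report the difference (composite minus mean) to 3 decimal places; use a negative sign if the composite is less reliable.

Var(sum) = 3 + 2.98 = 5.98; true-score variance = 2.58 + 2.98 = 5.56; composite reliability = 0.9298.
Mean component reliability = 0.8600.
Difference = 0.9298 − 0.8600 = 0.070.

0.070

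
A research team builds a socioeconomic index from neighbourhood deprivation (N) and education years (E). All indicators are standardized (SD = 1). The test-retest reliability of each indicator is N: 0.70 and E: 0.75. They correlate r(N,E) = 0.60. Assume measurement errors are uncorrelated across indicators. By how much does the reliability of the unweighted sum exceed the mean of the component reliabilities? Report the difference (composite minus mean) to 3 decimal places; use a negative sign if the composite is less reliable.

Var(sum) = 2 + 1.2 = 3.2; true-score variance = 1.45 + 1.2 = 2.65; composite reliability = 0.8281.
Mean component reliability = 0.7250.
Difference = 0.8281 − 0.7250 = 0.103.

0.103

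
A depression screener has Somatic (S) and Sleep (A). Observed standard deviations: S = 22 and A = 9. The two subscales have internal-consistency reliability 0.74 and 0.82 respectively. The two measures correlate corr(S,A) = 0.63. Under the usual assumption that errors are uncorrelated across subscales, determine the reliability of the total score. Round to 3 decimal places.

Var(S+A) = 22² + 9² + 2·[22·9·0.63] = 565 + 249.48 = 814.48.
With uncorrelated errors the cross-covariances are all true-score covariance, so they carry over unchanged; only the diagonal terms shrink to ρᵢσᵢ².
True-score variance = [22²·0.74 + 9²·0.82] + 249.48 = 424.58 + 249.48 = 674.06.
Reliability = 674.06 / 814.48 = 0.828.

0.828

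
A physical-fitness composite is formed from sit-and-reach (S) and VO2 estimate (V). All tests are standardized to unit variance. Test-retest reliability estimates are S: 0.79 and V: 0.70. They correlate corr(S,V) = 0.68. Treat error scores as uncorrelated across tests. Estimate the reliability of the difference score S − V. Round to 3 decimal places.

0.203

Var(S−V) = 1 + 1 − 2·0.68 = 2 − 1.36 = 0.64.
With uncorrelated errors the cross-covariances are all true-score covariance, so they carry over unchanged; only the diagonal terms shrink to ρᵢσᵢ².
True-score variance = [0.79 + 0.70] − 1.36 = 1.49 − 1.36 = 0.13.
Reliability = 0.13 / 0.64 = 0.203.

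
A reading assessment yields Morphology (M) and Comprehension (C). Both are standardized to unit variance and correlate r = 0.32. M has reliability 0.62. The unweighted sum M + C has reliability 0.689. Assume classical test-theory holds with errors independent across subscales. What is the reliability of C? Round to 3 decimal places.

0.559

Var(M+C) = 2 + 2·0.32 = 2.640.
True-score variance = ρ_M + ρ_C + 2·0.32, so 0.689 = (0.62 + ρ_C + 0.64) / 2.640.
ρ_C = 0.689·2.640 − 0.62 − 0.64 = 0.559.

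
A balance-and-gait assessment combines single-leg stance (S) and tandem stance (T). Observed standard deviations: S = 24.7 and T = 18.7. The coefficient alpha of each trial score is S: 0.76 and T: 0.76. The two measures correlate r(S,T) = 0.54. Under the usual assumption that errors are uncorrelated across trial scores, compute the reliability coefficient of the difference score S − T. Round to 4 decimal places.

0.5003

Var(S−T) = 24.7² + 18.7² − 2·24.7·18.7·0.54 = 959.78 − 498.841 = 460.939.
Under uncorrelated errors the observed covariances equal the true-score covariances, so only the own-variance terms attenuate.
True-score variance = [24.7²·0.76 + 18.7²·0.76] − 498.841 = 729.433 − 498.841 = 230.592.
Reliability = 230.592 / 460.939 = 0.5003.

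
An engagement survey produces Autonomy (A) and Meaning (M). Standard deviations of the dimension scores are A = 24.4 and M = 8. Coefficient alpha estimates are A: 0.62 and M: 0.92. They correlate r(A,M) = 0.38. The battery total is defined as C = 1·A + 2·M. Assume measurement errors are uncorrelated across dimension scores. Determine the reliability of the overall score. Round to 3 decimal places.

Var(C) = 24.4² + 2²·8² + 2·[2·24.4·8·0.38] = 851.36 + 296.704 = 1148.06.
With uncorrelated errors the cross-covariances are all true-score covariance, so they carry over unchanged; only the diagonal terms shrink to ρᵢσᵢ².
True-score variance = [24.4²·0.62 + 2²·8²·0.92] + 296.704 = 604.643 + 296.704 = 901.347.
Reliability = 901.347 / 1148.06 = 0.785.

0.785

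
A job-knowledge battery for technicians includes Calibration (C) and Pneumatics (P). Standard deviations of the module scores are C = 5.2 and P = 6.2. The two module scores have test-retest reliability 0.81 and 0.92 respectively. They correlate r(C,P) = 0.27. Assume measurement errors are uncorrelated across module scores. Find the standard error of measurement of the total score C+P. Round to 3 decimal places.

Var(total) = 65.48 + 17.4096 = 82.8896.
True-score variance = 57.2672 + 17.4096 = 74.6768, so reliability = 0.9009.
Error variance = 82.8896 − 74.6768 = 8.2128; SEM = √8.2128 = 2.866.

2.866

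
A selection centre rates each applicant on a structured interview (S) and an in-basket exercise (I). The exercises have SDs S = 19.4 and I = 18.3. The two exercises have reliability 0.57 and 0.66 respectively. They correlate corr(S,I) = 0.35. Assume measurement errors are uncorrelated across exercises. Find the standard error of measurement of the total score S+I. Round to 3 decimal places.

Var(total) = 711.25 + 248.514 = 959.764.
True-score variance = 435.553 + 248.514 = 684.067, so reliability = 0.7127.
Error variance = 959.764 − 684.067 = 275.697; SEM = √275.697 = 16.604.

16.604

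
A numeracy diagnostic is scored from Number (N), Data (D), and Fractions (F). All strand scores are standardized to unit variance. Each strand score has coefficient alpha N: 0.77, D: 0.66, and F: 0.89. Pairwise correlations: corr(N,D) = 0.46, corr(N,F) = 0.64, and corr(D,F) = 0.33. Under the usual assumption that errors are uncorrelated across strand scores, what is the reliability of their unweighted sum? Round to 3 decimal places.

Var(N+D+F) = 3 + 2·[0.46 + 0.64 + 0.33] = 3 + 2.86 = 5.86.
Because errors are independent across components, Cov(Tᵢ,Tⱼ) = Cov(Xᵢ,Xⱼ); the off-diagonal part of the true-score variance is the same as above.
True-score variance = [0.77 + 0.66 + 0.89] + 2.86 = 2.32 + 2.86 = 5.18.
Reliability = 5.18 / 5.86 = 0.884.

0.884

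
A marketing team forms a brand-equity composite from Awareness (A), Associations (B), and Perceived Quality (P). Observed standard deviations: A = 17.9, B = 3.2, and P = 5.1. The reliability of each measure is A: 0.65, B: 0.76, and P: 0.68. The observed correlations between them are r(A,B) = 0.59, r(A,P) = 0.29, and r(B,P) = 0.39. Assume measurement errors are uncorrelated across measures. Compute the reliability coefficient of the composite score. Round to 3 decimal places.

0.749

Var(A+B+P) = 17.9² + 3.2² + 5.1² + 2·[17.9·3.2·0.59 + 17.9·5.1·0.29 + 3.2·5.1·0.39] = 356.66 + 133.268 = 489.928.
With uncorrelated errors the cross-covariances are all true-score covariance, so they carry over unchanged; only the diagonal terms shrink to ρᵢσᵢ².
True-score variance = [17.9²·0.65 + 3.2²·0.76 + 5.1²·0.68] + 133.268 = 233.736 + 133.268 = 367.004.
Reliability = 367.004 / 489.928 = 0.749.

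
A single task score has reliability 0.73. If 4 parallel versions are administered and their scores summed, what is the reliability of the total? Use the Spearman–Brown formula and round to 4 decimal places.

0.9154

ρ_k = kρ / (1 + (k−1)ρ) = 4·0.73 / (1 + 3·0.73) = 2.920 / 3.190 = 0.9154.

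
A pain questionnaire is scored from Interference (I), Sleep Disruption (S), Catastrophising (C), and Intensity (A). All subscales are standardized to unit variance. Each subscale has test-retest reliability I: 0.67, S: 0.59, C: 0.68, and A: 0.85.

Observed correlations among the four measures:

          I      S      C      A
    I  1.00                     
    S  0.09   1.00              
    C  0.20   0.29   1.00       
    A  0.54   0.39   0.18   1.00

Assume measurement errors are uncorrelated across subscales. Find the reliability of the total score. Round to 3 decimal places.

0.836

Var(I+S+C+A) = 4 + 2·[0.09 + 0.20 + 0.54 + 0.29 + 0.39 + 0.18] = 4 + 3.38 = 7.38.
Because errors are independent across components, Cov(Tᵢ,Tⱼ) = Cov(Xᵢ,Xⱼ); the off-diagonal part of the true-score variance is the same as above.
True-score variance = [0.67 + 0.59 + 0.68 + 0.85] + 3.38 = 2.79 + 3.38 = 6.17.
Reliability = 6.17 / 7.38 = 0.836.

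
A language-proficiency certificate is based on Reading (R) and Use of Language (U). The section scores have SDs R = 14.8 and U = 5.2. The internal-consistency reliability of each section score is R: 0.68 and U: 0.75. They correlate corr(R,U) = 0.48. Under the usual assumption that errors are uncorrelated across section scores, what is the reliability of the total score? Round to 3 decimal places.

Var(R+U) = 14.8² + 5.2² + 2·[14.8·5.2·0.48] = 246.08 + 73.8816 = 319.962.
With uncorrelated errors the cross-covariances are all true-score covariance, so they carry over unchanged; only the diagonal terms shrink to ρᵢσᵢ².
True-score variance = [14.8²·0.68 + 5.2²·0.75] + 73.8816 = 169.227 + 73.8816 = 243.109.
Reliability = 243.109 / 319.962 = 0.760.

0.760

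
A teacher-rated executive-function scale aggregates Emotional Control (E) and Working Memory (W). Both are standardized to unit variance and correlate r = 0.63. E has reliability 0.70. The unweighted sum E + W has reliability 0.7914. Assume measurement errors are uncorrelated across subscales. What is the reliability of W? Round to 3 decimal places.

0.620

Var(E+W) = 2 + 2·0.63 = 3.260.
True-score variance = ρ_E + ρ_W + 2·0.63, so 0.7914 = (0.70 + ρ_W + 1.26) / 3.260.
ρ_W = 0.7914·3.260 − 0.70 − 1.26 = 0.620.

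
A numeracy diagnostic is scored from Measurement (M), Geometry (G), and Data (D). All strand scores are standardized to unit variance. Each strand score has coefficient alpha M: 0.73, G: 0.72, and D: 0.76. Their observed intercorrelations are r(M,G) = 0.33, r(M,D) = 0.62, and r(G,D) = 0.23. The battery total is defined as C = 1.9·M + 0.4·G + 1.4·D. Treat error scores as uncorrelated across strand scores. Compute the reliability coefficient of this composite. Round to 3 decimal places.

0.848

Var(C) = 1.9² + 0.4² + 1.4² + 2·[0.76·0.33 + 2.66·0.62 + 0.56·0.23] = 5.73 + 4.0576 = 9.7876.
Because errors are independent across components, Cov(Tᵢ,Tⱼ) = Cov(Xᵢ,Xⱼ); the off-diagonal part of the true-score variance is the same as above.
True-score variance = [1.9²·0.73 + 0.4²·0.72 + 1.4²·0.76] + 4.0576 = 4.2401 + 4.0576 = 8.2977.
Reliability = 8.2977 / 9.7876 = 0.848.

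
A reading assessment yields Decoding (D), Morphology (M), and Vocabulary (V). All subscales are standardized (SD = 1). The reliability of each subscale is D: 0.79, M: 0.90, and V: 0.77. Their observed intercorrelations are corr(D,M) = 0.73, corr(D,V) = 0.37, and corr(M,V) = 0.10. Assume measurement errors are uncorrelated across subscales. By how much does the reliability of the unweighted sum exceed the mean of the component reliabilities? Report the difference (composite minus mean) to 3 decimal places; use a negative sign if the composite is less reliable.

Var(sum) = 3 + 2.4 = 5.4; true-score variance = 2.46 + 2.4 = 4.86; composite reliability = 0.9000.
Mean component reliability = 0.8200.
Difference = 0.9000 − 0.8200 = 0.080.

0.080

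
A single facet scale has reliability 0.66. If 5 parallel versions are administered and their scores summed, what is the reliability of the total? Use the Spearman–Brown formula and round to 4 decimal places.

0.9066

ρ_k = kρ / (1 + (k−1)ρ) = 5·0.66 / (1 + 4·0.66) = 3.300 / 3.640 = 0.9066.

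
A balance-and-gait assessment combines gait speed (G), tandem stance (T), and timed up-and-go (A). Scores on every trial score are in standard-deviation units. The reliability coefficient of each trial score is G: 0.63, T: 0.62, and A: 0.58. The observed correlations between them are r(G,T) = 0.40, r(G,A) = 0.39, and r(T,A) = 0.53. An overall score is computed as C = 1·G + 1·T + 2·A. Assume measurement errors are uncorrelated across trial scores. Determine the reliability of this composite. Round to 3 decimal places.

Var(C) = 1 + 1 + 2² + 2·[0.40 + 2·0.39 + 2·0.53] = 6 + 4.48 = 10.48.
Because errors are independent across components, Cov(Tᵢ,Tⱼ) = Cov(Xᵢ,Xⱼ); the off-diagonal part of the true-score variance is the same as above.
True-score variance = [0.63 + 0.62 + 2²·0.58] + 4.48 = 3.57 + 4.48 = 8.05.
Reliability = 8.05 / 10.48 = 0.768.

0.768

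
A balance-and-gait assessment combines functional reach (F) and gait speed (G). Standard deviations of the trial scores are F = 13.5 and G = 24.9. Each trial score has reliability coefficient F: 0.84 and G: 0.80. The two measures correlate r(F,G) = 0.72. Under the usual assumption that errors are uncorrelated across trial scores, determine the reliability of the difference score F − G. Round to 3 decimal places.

Var(F−G) = 13.5² + 24.9² − 2·13.5·24.9·0.72 = 802.26 − 484.056 = 318.204.
Under uncorrelated errors the observed covariances equal the true-score covariances, so only the own-variance terms attenuate.
True-score variance = [13.5²·0.84 + 24.9²·0.80] − 484.056 = 649.098 − 484.056 = 165.042.
Reliability = 165.042 / 318.204 = 0.519.

0.519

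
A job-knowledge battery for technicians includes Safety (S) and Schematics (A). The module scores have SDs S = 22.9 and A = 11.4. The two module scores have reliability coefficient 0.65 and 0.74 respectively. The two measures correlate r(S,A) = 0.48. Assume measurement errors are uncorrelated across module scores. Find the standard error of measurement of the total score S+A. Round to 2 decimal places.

Var(total) = 654.37 + 250.618 = 904.988.
True-score variance = 437.037 + 250.618 = 687.654, so reliability = 0.7598.
Error variance = 904.988 − 687.654 = 217.333; SEM = √217.333 = 14.74.

14.74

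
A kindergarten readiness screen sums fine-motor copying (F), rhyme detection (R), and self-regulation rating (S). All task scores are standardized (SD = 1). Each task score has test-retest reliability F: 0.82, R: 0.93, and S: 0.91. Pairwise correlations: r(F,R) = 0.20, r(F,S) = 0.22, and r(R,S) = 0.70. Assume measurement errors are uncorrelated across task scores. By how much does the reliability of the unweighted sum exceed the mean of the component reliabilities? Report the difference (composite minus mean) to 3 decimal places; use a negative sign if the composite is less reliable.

Var(sum) = 3 + 2.24 = 5.24; true-score variance = 2.66 + 2.24 = 4.9; composite reliability = 0.9351.
Mean component reliability = 0.8867.
Difference = 0.9351 − 0.8867 = 0.048.

0.048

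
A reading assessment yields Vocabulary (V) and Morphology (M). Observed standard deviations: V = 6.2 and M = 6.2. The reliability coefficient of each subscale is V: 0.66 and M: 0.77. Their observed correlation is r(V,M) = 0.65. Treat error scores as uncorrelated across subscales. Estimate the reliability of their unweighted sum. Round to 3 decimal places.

Var(V+M) = 6.2² + 6.2² + 2·[6.2·6.2·0.65] = 76.88 + 49.972 = 126.852.
Under uncorrelated errors the observed covariances equal the true-score covariances, so only the own-variance terms attenuate.
True-score variance = [6.2²·0.66 + 6.2²·0.77] + 49.972 = 54.9692 + 49.972 = 104.941.
Reliability = 104.941 / 126.852 = 0.827.

0.827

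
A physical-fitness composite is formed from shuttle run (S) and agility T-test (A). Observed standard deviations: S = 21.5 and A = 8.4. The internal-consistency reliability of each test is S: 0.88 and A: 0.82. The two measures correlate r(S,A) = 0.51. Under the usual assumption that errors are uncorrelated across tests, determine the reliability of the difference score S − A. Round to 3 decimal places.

0.804

Var(S−A) = 21.5² + 8.4² − 2·21.5·8.4·0.51 = 532.81 − 184.212 = 348.598.
With uncorrelated errors the cross-covariances are all true-score covariance, so they carry over unchanged; only the diagonal terms shrink to ρᵢσᵢ².
True-score variance = [21.5²·0.88 + 8.4²·0.82] − 184.212 = 464.639 − 184.212 = 280.427.
Reliability = 280.427 / 348.598 = 0.804.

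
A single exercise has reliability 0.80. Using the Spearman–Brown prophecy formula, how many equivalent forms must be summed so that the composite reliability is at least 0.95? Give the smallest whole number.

k ≥ ρ*(1−ρ₁)/(ρ₁(1−ρ*)) = 0.95·0.20 / (0.80·0.05) = 4.750.
Smallest integer k = 5.

5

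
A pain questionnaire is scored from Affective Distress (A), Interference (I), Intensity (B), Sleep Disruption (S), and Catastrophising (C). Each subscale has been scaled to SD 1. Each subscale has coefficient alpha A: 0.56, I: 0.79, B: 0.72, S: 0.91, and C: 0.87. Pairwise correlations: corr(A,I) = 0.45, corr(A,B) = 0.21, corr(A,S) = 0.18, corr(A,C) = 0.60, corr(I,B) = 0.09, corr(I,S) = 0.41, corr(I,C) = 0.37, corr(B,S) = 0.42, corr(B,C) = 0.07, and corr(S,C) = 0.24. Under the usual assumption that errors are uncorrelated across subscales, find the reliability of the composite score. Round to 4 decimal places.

Var(A+I+B+S+C) = 5 + 2·[0.45 + 0.21 + 0.18 + 0.60 + 0.09 + 0.41 + 0.37 + 0.42 + 0.07 + 0.24] = 5 + 6.08 = 11.08.
Because errors are independent across components, Cov(Tᵢ,Tⱼ) = Cov(Xᵢ,Xⱼ); the off-diagonal part of the true-score variance is the same as above.
True-score variance = [0.56 + 0.79 + 0.72 + 0.91 + 0.87] + 6.08 = 3.85 + 6.08 = 9.93.
Reliability = 9.93 / 11.08 = 0.8962.

0.8962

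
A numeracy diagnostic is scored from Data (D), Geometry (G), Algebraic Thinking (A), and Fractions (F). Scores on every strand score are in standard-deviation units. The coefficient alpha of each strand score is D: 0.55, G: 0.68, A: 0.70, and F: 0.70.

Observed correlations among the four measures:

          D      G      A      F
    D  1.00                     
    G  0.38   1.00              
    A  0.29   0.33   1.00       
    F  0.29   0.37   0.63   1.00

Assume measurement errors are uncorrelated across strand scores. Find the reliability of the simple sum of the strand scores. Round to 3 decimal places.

0.840

Var(D+G+A+F) = 4 + 2·[0.38 + 0.29 + 0.29 + 0.33 + 0.37 + 0.63] = 4 + 4.58 = 8.58.
With uncorrelated errors the cross-covariances are all true-score covariance, so they carry over unchanged; only the diagonal terms shrink to ρᵢσᵢ².
True-score variance = [0.55 + 0.68 + 0.70 + 0.70] + 4.58 = 2.63 + 4.58 = 7.21.
Reliability = 7.21 / 8.58 = 0.840.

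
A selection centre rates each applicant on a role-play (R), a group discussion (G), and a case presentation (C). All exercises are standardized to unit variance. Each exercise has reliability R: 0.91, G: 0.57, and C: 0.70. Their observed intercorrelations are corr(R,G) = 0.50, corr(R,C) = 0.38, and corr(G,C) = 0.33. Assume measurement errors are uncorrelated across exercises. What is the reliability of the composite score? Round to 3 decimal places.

0.849

Var(R+G+C) = 3 + 2·[0.50 + 0.38 + 0.33] = 3 + 2.42 = 5.42.
With uncorrelated errors the cross-covariances are all true-score covariance, so they carry over unchanged; only the diagonal terms shrink to ρᵢσᵢ².
True-score variance = [0.91 + 0.57 + 0.70] + 2.42 = 2.18 + 2.42 = 4.6.
Reliability = 4.6 / 5.42 = 0.849.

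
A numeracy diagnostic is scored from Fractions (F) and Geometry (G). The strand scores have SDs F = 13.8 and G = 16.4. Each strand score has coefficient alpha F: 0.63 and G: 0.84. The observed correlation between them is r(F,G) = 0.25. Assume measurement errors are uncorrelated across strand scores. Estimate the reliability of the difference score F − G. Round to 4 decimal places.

Var(F−G) = 13.8² + 16.4² − 2·13.8·16.4·0.25 = 459.4 − 113.16 = 346.24.
With uncorrelated errors the cross-covariances are all true-score covariance, so they carry over unchanged; only the diagonal terms shrink to ρᵢσᵢ².
True-score variance = [13.8²·0.63 + 16.4²·0.84] − 113.16 = 345.904 − 113.16 = 232.744.
Reliability = 232.744 / 346.24 = 0.6722.

0.6722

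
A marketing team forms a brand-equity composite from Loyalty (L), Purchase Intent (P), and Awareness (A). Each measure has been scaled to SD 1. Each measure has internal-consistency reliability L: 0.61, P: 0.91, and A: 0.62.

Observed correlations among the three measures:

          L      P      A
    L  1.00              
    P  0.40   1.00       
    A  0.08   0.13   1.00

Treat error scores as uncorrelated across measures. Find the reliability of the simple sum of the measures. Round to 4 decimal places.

Var(L+P+A) = 3 + 2·[0.40 + 0.08 + 0.13] = 3 + 1.22 = 4.22.
Because errors are independent across components, Cov(Tᵢ,Tⱼ) = Cov(Xᵢ,Xⱼ); the off-diagonal part of the true-score variance is the same as above.
True-score variance = [0.61 + 0.91 + 0.62] + 1.22 = 2.14 + 1.22 = 3.36.
Reliability = 3.36 / 4.22 = 0.7962.

0.7962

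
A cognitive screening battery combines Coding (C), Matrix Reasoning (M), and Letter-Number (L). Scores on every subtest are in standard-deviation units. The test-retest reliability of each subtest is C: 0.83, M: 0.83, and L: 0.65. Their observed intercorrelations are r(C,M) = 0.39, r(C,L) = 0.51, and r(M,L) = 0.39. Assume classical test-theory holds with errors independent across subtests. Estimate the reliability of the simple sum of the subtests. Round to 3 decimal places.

0.876

Var(C+M+L) = 3 + 2·[0.39 + 0.51 + 0.39] = 3 + 2.58 = 5.58.
With uncorrelated errors the cross-covariances are all true-score covariance, so they carry over unchanged; only the diagonal terms shrink to ρᵢσᵢ².
True-score variance = [0.83 + 0.83 + 0.65] + 2.58 = 2.31 + 2.58 = 4.89.
Reliability = 4.89 / 5.58 = 0.876.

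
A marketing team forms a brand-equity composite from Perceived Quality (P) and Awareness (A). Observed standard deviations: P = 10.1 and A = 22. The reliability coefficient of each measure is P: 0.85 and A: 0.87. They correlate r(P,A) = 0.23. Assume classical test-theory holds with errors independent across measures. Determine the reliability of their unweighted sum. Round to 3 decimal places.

0.886

Var(P+A) = 10.1² + 22² + 2·[10.1·22·0.23] = 586.01 + 102.212 = 688.222.
Because errors are independent across components, Cov(Tᵢ,Tⱼ) = Cov(Xᵢ,Xⱼ); the off-diagonal part of the true-score variance is the same as above.
True-score variance = [10.1²·0.85 + 22²·0.87] + 102.212 = 507.788 + 102.212 = 610.
Reliability = 610 / 688.222 = 0.886.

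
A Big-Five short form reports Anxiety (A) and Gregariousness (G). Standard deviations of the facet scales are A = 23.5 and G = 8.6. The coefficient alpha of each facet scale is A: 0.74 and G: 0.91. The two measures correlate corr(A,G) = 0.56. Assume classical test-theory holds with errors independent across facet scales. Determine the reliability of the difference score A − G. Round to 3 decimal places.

Var(A−G) = 23.5² + 8.6² − 2·23.5·8.6·0.56 = 626.21 − 226.352 = 399.858.
Because errors are independent across components, Cov(Tᵢ,Tⱼ) = Cov(Xᵢ,Xⱼ); the off-diagonal part of the true-score variance is the same as above.
True-score variance = [23.5²·0.74 + 8.6²·0.91] − 226.352 = 475.969 − 226.352 = 249.617.
Reliability = 249.617 / 399.858 = 0.624.

0.624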